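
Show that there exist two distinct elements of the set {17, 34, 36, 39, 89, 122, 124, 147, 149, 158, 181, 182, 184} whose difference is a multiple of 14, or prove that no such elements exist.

Residues mod 14: 17↦3, 34↦6, 36↦8, 39↦11, 89↦5, 122↦10, 124↦12, 147↦7, 149↦9, 158↦4, 181↦13, 182↦0, 184↦2.
These 13 residues are pairwise different, hence no difference of two elements is divisible by 14.

No such pair exists.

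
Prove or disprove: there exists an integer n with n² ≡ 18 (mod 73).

n = 50 works: 50² = 2500, and 2500 − 18 = 2482 = 34·73.

n = 50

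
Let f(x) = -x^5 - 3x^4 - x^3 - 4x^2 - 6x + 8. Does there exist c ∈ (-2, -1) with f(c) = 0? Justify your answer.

f(-2) = -4 and f(-1) = 9, which have opposite signs.
Since f is a polynomial it is continuous on [-2, -1].
By the Intermediate Value Theorem, f takes the value 0 somewhere in the open interval.

Yes, f has a root in the interval.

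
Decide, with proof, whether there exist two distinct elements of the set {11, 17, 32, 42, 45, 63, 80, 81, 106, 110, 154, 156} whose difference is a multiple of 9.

Both 11 and 110 leave remainder 2 on division by 9; their difference 99 = 11·9 is a multiple of 9.

11 and 110 are such a pair.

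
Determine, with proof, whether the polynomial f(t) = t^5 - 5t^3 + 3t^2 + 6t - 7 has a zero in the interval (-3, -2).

f(-3) = -106 and f(-2) = 1, which have opposite signs.
As a polynomial, f is continuous on every closed interval.
By the Intermediate Value Theorem f must vanish at some point of (-3, -2).

Such a root exists.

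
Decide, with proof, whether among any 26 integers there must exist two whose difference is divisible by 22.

True.

Each integer lies in one of the 22 residue classes modulo 22.
Since 26 > 22, two of the 26 integers must share a residue class by the pigeonhole principle; call them a and b.
Then a ≡ b (mod 22), i.e. 22 ∣ (a − b).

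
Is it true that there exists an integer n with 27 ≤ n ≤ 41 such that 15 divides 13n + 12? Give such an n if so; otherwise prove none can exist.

n = 36

For n = 27, 28, …, 35 the values 363, 376, 389, 402, 415, 428, 441, 454, 467 are not multiples of 15. n = 36 works, since 13·36 + 12 = 480 = 32·15.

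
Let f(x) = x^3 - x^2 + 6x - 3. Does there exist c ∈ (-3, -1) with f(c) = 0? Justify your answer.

Evaluate at the endpoints: f(-3) = -57, f(-1) = -11 — same sign (negative).
The derivative f'(x) = 3x^2 - 2x + 6 is a quadratic with discriminant (-2)² − 4·3·6 = -68 < 0; it never vanishes, so it is always positive (sign of the leading coefficient).
So f is strictly increasing; between -3 and -1 its values lie between f(-3) = -57 and f(-1) = -11, all negative. Therefore f has no root in (-3, -1).

No such root exists.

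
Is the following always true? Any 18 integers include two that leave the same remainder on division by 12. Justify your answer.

Each integer lies in one of the 12 residue classes modulo 12.
Since 18 > 12, two of the 18 integers must share a residue class by the pigeonhole principle; call them a and b.
That is, a and b leave the same remainder on division by 12, as claimed.

Yes.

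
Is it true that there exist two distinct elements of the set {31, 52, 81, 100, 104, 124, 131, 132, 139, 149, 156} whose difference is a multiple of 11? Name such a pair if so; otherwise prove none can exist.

No, no such pair exists.

Two integers differ by a multiple of 11 exactly when they have the same residue mod 11. The residues are 31↦9, 52↦8, 81↦4, 100↦1, 104↦5, 124↦3, 131↦10, 132↦0, 139↦7, 149↦6, 156↦2.
All 11 residues are distinct, so no two elements differ by a multiple of 11.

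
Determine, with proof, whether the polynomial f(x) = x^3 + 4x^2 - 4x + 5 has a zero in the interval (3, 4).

No such root exists.

f(3) = 56 and f(4) = 117, both positive, so a sign-change argument is unavailable; we show f keeps this sign on the whole interval.
Substitute x = 3 + u, where 0 < u < 1 on the interval. Expanding, f(3 + u) = u^3 + 13u^2 + 47u + 56.
All 4 nonzero coefficients of this polynomial in u are positive; hence for u > 0 the value is a sum of positive terms (the constant 56 among them).
Therefore f(x) > 0 throughout (3, 4), and f has no zero there.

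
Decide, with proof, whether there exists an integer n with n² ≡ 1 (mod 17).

Take n = 1. Then 1² = 1, and since 0 ≤ 1 < 17 this is already reduced: 1² ≡ 1 (mod 17).

n = 1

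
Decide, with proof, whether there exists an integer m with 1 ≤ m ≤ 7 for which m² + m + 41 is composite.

The values for m = 1, 2, …, 7 are 43, 47, 53, 61, 71, 83, 97, and each of these is prime.
So no value in the range makes the expression composite.

There is no such integer m in that range.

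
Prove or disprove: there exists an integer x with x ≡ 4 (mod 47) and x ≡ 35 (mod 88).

x = 1179

Since 47 and 88 share no common factor, CRT says the pair of congruences has a solution (unique mod 4136).
Any solution of the first congruence is x = 4 + 47t; substituting into the second, 47t ≡ 35 − 4 ≡ 31 (mod 88).
Note 47·15 = 705 ≡ 1 (mod 88) (as 705 − 1 = 8·88), so 47⁻¹ ≡ 15.
Therefore t ≡ 15·31 = 465 ≡ 25 (mod 88).
With t = 25: x = 4 + 47·25 = 1179.
Indeed 1179 ≡ 4 (mod 47) and 1179 ≡ 35 (mod 88).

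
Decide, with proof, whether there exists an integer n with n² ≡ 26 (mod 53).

There is no such integer.

Apply Euler's criterion with the prime 53: 26 is a quadratic residue iff 26^26 ≡ 1 (mod 53), and a non-residue iff it is ≡ −1.
Squaring successively (mod 53): 26^2 = 676 ≡ 40; 26^4 ≡ 40² = 1600 ≡ 10; 26^8 ≡ 10² = 100 ≡ 47; 26^16 ≡ 47² = 2209 ≡ 36.
Since 26 = 16 + 8 + 2, 26^26 ≡ 36 · 47 · 40; multiplying out mod 53: 36·47 = 1692 ≡ 49, then 49·40 = 1960 ≡ 52. Thus 26^26 ≡ 52 ≡ −1 (mod 53).
The value −1 means 26 is a non-residue modulo 53, so n² ≡ 26 (mod 53) is impossible.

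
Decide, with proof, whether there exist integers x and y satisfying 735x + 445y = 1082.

There are no such integers.

Both 735 and 445 are divisible by gcd(735, 445) = 5, hence so is any combination 735x + 445y.
But 1082 is not a multiple of 5 (it leaves remainder 2).
So the equation is unsolvable over ℤ.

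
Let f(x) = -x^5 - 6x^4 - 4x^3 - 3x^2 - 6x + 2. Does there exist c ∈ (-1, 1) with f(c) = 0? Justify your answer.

f(-1) = 4 and f(1) = -18, which have opposite signs.
Since f is a polynomial it is continuous on [-1, 1].
The Intermediate Value Theorem then guarantees some c ∈ (-1, 1) with f(c) = 0.

Yes, such a c exists.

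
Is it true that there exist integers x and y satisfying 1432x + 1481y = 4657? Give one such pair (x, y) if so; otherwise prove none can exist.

x = 449, y = -431

Since gcd(1432, 1481) = 1, every integer is an integer combination of 1432 and 1481.
Dividing repeatedly: 1481 = 1·1432 + 49, 1432 = 29·49 + 11, 49 = 4·11 + 5, 11 = 2·5 + 1, 5 = 5·1 + 0.
Unwinding: 1 = 11 − 2·5 = 11 − 2·(49 − 4·11) = −2·49 + 9·11 = −2·49 + 9·(1432 − 29·49) = 9·1432 − 263·49 = 9·1432 − 263·(1481 − 1·1432) = −263·1481 + 272·1432, i.e. 1432·272 + 1481·(-263) = 1.
Scaling by 4657 gives the particular solution (x, y) = (1266704, -1224791).
The general solution is x = 1266704 + 1481k, y = -1224791 − 1432k; taking k = -855 gives the smaller pair x = 449, y = -431.
Check: 1432·449 + 1481·(-431) = 642968 − 638311 = 4657. ✓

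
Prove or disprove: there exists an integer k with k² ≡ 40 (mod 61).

61 is prime, so by Euler's criterion 40 is a square mod 61 iff 40^((61−1)/2) = 40^30 ≡ 1 (mod 61).
Repeated squaring mod 61: 40^2 = 1600 ≡ 14; 40^4 ≡ 14² = 196 ≡ 13; 40^8 ≡ 13² = 169 ≡ 47; 40^16 ≡ 47² = 2209 ≡ 13.
Since 30 = 16 + 8 + 4 + 2, 40^30 ≡ 13 · 47 · 13 · 14; multiplying out mod 61: 13·47 = 611 ≡ 1, then 1·13 = 13 ≡ 13, then 13·14 = 182 ≡ 60. Thus 40^30 ≡ 60 ≡ −1 (mod 61).
By Euler's criterion 40 is a quadratic non-residue mod 61: no k satisfies k² ≡ 40 (mod 61).

No, no such integer exists.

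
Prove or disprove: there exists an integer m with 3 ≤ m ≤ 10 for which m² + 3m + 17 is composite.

At m = 9: 9² + 3·9 + 17 = 125 = 5·25, which is composite.

m = 9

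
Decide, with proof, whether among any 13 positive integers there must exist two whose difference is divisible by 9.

Partition the integers by their residue mod 9; there are 9 classes.
Placing 13 integers into 9 classes, some class receives at least two — say a and b.
Equal remainders mean a − b ≡ 0 (mod 9), so 9 divides their difference.

Yes.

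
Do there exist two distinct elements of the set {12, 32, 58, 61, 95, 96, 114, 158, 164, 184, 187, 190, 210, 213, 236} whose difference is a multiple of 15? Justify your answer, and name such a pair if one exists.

Two integers differ by a multiple of 15 exactly when they have the same residue mod 15. The residues are 12↦12, 32↦2, 58↦13, 61↦1, 95↦5, 96↦6, 114↦9, 158↦8, 164↦14, 184↦4, 187↦7, 190↦10, 210↦0, 213↦3, 236↦11.
All 15 residues are distinct, so no two elements differ by a multiple of 15.

No, no such pair exists.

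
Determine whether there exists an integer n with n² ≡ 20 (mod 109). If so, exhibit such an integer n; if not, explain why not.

n = 67

Take n = 67. Then 67² = 4489 = 41·109 + 20, so 67² ≡ 20 (mod 109).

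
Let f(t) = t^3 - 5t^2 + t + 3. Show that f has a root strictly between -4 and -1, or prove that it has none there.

No.

f(-4) = -145 and f(-1) = -4, both negative, so a sign-change argument is unavailable; we show f keeps this sign on the whole interval.
Substitute t = -1 − u, where 0 < u < 3 on the interval. Expanding, f(-1 − u) = -u^3 - 8u^2 - 14u - 4.
All 4 nonzero coefficients of this polynomial in u are negative; hence for u > 0 the value is a sum of negative terms (the constant -4 among them).
So f is strictly negative on (-4, -1); no root exists in the interval.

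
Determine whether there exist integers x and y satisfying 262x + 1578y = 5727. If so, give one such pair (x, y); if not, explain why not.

gcd(262, 1578) = 2, so every integer of the form 262x + 1578y is a multiple of 2.
But 5727 = 2·2863 + 1, so 2 ∤ 5727.
Hence no integers x, y satisfy the equation.

There are no such integers.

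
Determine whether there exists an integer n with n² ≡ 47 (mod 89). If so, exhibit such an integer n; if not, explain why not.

n = 15 works: 15² = 225, and 225 − 47 = 178 = 2·89.

n = 15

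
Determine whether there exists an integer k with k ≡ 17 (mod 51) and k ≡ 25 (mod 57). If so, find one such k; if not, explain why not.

There is no such integer.

gcd(51, 57) = 3. If k ≡ 17 (mod 51) and k ≡ 25 (mod 57), then k ≡ 17 (mod 3) and k ≡ 25 (mod 3).
These are incompatible: 17 − 25 = -8 is not divisible by 3.
So no integer satisfies both congruences.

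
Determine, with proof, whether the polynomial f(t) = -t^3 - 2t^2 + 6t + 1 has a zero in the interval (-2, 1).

Yes, f has a root in the interval.

f(-2) = -11 and f(1) = 4, which have opposite signs.
Since f is a polynomial it is continuous on [-2, 1].
By the Intermediate Value Theorem f must vanish at some point of (-2, 1).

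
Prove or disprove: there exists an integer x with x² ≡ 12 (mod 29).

29 is prime, so by Euler's criterion 12 is a square mod 29 iff 12^((29−1)/2) = 12^14 ≡ 1 (mod 29).
Repeated squaring mod 29: 12^2 = 144 ≡ 28; 12^4 ≡ 28² = 784 ≡ 1; 12^8 ≡ 1² = 1 ≡ 1.
Since 14 = 8 + 4 + 2, 12^14 ≡ 1 · 1 · 28; multiplying out mod 29: 1·1 = 1 ≡ 1, then 1·28 = 28 ≡ 28. Thus 12^14 ≡ 28 ≡ −1 (mod 29).
The value −1 means 12 is a non-residue modulo 29, so x² ≡ 12 (mod 29) is impossible.

No such integer exists.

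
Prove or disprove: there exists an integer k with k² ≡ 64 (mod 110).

k = 52

Take k = 52. Then 52² = 2704 = 24·110 + 64, so 52² ≡ 64 (mod 110).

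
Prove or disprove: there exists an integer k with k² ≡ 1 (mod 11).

k = 1

Take k = 1. Then 1² = 1, and since 0 ≤ 1 < 11 this is already reduced: 1² ≡ 1 (mod 11).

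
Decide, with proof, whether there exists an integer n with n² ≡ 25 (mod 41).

Take n = 5. Then 5² = 25, and since 0 ≤ 25 < 41 this is already reduced: 5² ≡ 25 (mod 41).

n = 5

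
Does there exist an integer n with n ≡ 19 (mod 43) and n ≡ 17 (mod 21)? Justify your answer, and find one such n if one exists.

n = 836

The moduli 43 and 21 are coprime, so by the Chinese Remainder Theorem a unique solution modulo 903 exists.
Any solution of the first congruence is n = 19 + 43t; substituting into the second, 43t ≡ 17 − 19 ≡ 19 (mod 21).
43 ≡ 1 (mod 21), so this reads 1t ≡ 19 (mod 21). So t ≡ 19 (mod 21).
Taking t = 19 gives n = 19 + 43·19 = 836.
Verify: 836 = 19·43 + 19 and 836 = 39·21 + 17. ✓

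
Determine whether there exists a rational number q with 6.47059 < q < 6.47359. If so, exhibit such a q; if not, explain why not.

Scale by 36: the interval becomes (232.94124, 233.04924), which contains the integer 233.
So q = 233/36 works: it is a ratio of integers, and dividing 36·6.47059 < 233 < 36·6.47359 through by 36 gives 6.47059 < 233/36 < 6.47359.

q = 233/36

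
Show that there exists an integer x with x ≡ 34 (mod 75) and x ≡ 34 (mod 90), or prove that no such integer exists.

gcd(75, 90) = 15. A simultaneous solution exists iff 34 ≡ 34 (mod 15); here 34 mod 15 = 4 = 34 mod 15, so it does.
The smallest candidate x = 34 works directly: 34 ≡ 34 (mod 90).
Verify: 34 = 0·75 + 34 and 34 = 0·90 + 34. ✓

x = 34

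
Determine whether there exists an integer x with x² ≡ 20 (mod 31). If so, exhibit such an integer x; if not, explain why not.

x = 19 works: 19² = 361, and 361 − 20 = 341 = 11·31.

x = 19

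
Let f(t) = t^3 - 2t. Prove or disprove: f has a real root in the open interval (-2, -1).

f(-2) = -4 and f(-1) = 1, which have opposite signs.
As a polynomial, f is continuous on every closed interval.
By the Intermediate Value Theorem f must vanish at some point of (-2, -1).

Yes, f has a root in the interval.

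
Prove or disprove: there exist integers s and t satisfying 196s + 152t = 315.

No such integers exist.

Both 196 and 152 are divisible by gcd(196, 152) = 4, hence so is any combination 196s + 152t.
But 315 = 4·78 + 3, so 4 ∤ 315.
So the equation is unsolvable over ℤ.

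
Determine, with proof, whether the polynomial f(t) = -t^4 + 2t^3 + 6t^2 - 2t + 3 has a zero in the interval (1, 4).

f(1) = 8 and f(4) = -37, which have opposite signs.
As a polynomial, f is continuous on every closed interval.
By the Intermediate Value Theorem, f takes the value 0 somewhere in the open interval.

Such a root exists.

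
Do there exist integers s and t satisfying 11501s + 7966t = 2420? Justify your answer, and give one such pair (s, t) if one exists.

Both 11501 and 7966 are divisible by gcd(11501, 7966) = 7, hence so is any combination 11501s + 7966t.
But 2420 = 7·345 + 5, so 7 ∤ 2420.
So the equation is unsolvable over ℤ.

No such integers exist.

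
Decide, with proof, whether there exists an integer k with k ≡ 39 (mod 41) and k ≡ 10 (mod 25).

The moduli 41 and 25 are coprime, so by the Chinese Remainder Theorem a unique solution modulo 1025 exists.
Any solution of the first congruence is k = 39 + 41t; substituting into the second, 41t ≡ 10 − 39 ≡ 21 (mod 25).
41 ≡ 16 (mod 25), so this reads 16t ≡ 21 (mod 25). Note 16·11 = 176 ≡ 1 (mod 25) (as 176 − 1 = 7·25), so 16⁻¹ ≡ 11.
Multiplying by 11: t ≡ 11·21 = 231 ≡ 6 (mod 25).
Taking t = 6 gives k = 39 + 41·6 = 285.
Verify: 285 = 6·41 + 39 and 285 = 11·25 + 10. ✓

k = 285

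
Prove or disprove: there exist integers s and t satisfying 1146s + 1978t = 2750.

s = 175, t = -100

gcd(1146, 1978) = 2, and 2 divides 2750, so integer solutions exist.
Dividing through by 2 reduces the equation to 573s + 989t = 1375.
Dividing repeatedly: 989 = 1·573 + 416, 573 = 1·416 + 157, 416 = 2·157 + 102, 157 = 1·102 + 55, 102 = 1·55 + 47, 55 = 1·47 + 8, 47 = 5·8 + 7, 8 = 1·7 + 1, 7 = 7·1 + 0.
Back-substituting, 1 = 8 − 1·7 = 8 − (47 − 5·8) = −47 + 6·8 = −47 + 6·(55 − 1·47) = 6·55 − 7·47 = 6·55 − 7·(102 − 1·55) = −7·102 + 13·55 = −7·102 + 13·(157 − 1·102) = 13·157 − 20·102 = 13·157 − 20·(416 − 2·157) = −20·416 + 53·157 = −20·416 + 53·(573 − 1·416) = 53·573 − 73·416 = 53·573 − 73·(989 − 1·573) = −73·989 + 126·573; that is, 573·126 + 989·(-73) = 1.
Times 1375: 573·173250 + 989·(-100375) = 1375, so (173250, -100375) solves it.
Shifting by a multiple of (989, −573) keeps it a solution: s = 173250 − 175·989 = 175, t = -100375 + 175·573 = -100.
Check: 1146·175 + 1978·(-100) = 200550 − 197800 = 2750. ✓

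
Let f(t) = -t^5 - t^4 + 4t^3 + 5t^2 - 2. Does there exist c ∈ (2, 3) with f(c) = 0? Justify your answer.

f(2) = 2 and f(3) = -173, which have opposite signs.
f is continuous everywhere (it is a polynomial), in particular on [2, 3].
By the Intermediate Value Theorem f must vanish at some point of (2, 3).

Such a root exists.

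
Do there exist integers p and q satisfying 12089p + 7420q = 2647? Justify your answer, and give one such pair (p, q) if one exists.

Any value of 12089p + 7420q is a multiple of gcd(12089, 7420) = 7.
However 2647 leaves remainder 1 on division by 7.
So the equation is unsolvable over ℤ.

No such integers exist.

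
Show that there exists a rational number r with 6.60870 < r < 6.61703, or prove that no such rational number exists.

Scale by 13: the interval becomes (85.91310, 86.02139), which contains the integer 86.
Hence 86/13 is a rational number with 6.60870 < 86/13 < 6.61703.

r = 86/13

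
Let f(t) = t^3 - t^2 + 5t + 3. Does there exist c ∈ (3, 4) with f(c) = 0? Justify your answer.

Evaluate at the endpoints: f(3) = 36, f(4) = 71 — same sign (positive).
The derivative f'(t) = 3t^2 - 2t + 5 is a quadratic with discriminant (-2)² − 4·3·5 = -56 < 0; it never vanishes, so it is always positive (sign of the leading coefficient).
Hence f is strictly increasing on ℝ, and in particular on [3, 4]. A strictly monotone function with same-sign endpoint values stays positive on the whole interval, so f has no zero in (3, 4).

No.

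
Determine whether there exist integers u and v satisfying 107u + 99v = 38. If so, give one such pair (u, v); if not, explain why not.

u = 79, v = -85

107 and 99 are coprime, so 107u + 99v ranges over all of ℤ.
Dividing repeatedly: 107 = 1·99 + 8, 99 = 12·8 + 3, 8 = 2·3 + 2, 3 = 1·2 + 1, 2 = 2·1 + 0.
Back-substituting, 1 = 3 − 1·2 = 3 − (8 − 2·3) = −8 + 3·3 = −8 + 3·(99 − 12·8) = 3·99 − 37·8 = 3·99 − 37·(107 − 1·99) = −37·107 + 40·99; that is, 107·(-37) + 99·40 = 1.
Scaling by 38 gives the particular solution (u, v) = (-1406, 1520).
The general solution is u = -1406 + 99k, v = 1520 − 107k; taking k = 15 gives the smaller pair u = 79, v = -85.
Indeed 107·79 + 99·(-85) = 8453 − 8415 = 38.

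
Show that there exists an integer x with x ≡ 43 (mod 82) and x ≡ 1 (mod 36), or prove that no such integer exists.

The moduli are not coprime: gcd(82, 36) = 2. Compatibility requires 2 ∣ (1 − 43) = -42, which holds, so solutions exist.
List candidates x ≡ 43 (mod 82): 43, 125, 207, 289. Modulo 36 these are 7, 17, 27, 1; 289 gives 1 as required.
Check: 289 mod 82 = 43, 289 mod 36 = 1. ✓

x = 289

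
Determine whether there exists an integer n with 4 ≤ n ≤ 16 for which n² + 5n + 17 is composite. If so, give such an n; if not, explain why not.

At n = 8: 8² + 5·8 + 17 = 121 = 11·11, which is composite.

n = 8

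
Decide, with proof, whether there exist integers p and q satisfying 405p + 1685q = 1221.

gcd(405, 1685) = 5, so every integer of the form 405p + 1685q is a multiple of 5.
But 1221 = 5·244 + 1, so 5 ∤ 1221.
Hence no integers p, q satisfy the equation.

No, no such integers exist.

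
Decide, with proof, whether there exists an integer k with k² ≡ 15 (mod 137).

Take k = 120. Then 120² = 14400 = 105·137 + 15, so 120² ≡ 15 (mod 137).

k = 120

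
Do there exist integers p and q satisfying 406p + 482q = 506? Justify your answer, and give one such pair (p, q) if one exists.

Every value of 406p + 482q is a multiple of gcd(406, 482) = 2; since 2 ∣ 506, solutions exist.
Dividing through by 2 reduces the equation to 203p + 241q = 253.
Euclidean algorithm: 241 = 1·203 + 38, 203 = 5·38 + 13, 38 = 2·13 + 12, 13 = 1·12 + 1, 12 = 12·1 + 0.
Unwinding: 1 = 13 − 1·12 = 13 − (38 − 2·13) = −38 + 3·13 = −38 + 3·(203 − 5·38) = 3·203 − 16·38 = 3·203 − 16·(241 − 1·203) = −16·241 + 19·203, i.e. 203·19 + 241·(-16) = 1.
Scaling by 253 gives the particular solution (p, q) = (4807, -4048).
Subtracting 19·241 from p and adding 19·203 to q gives the tidier solution (228, -191).
Indeed 406·228 + 482·(-191) = 92568 − 92062 = 506.

p = 228, q = -191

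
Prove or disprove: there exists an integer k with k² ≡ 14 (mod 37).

37 is prime, so by Euler's criterion 14 is a square mod 37 iff 14^((37−1)/2) = 14^18 ≡ 1 (mod 37).
Squaring successively (mod 37): 14^2 = 196 ≡ 11; 14^4 ≡ 11² = 121 ≡ 10; 14^8 ≡ 10² = 100 ≡ 26; 14^16 ≡ 26² = 676 ≡ 10.
Since 18 = 16 + 2, 14^18 ≡ 10 · 11; multiplying out mod 37: 10·11 = 110 ≡ 36. Thus 14^18 ≡ 36 ≡ −1 (mod 37).
The value −1 means 14 is a non-residue modulo 37, so k² ≡ 14 (mod 37) is impossible.

There is no such integer.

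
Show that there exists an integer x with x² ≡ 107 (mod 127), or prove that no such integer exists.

x = 19

Take x = 19. Then 19² = 361 = 2·127 + 107, so 19² ≡ 107 (mod 127).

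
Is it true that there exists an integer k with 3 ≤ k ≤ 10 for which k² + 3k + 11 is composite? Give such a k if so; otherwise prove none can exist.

k = 8

At k = 8: 8² + 3·8 + 11 = 99 = 3·33, which is composite.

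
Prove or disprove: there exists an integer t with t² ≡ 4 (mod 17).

t = 15 works: 15² = 225, and 225 − 4 = 221 = 13·17.

t = 15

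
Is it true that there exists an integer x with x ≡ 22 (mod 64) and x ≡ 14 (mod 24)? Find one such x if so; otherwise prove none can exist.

x = 86

Here gcd(64, 24) = 8, and both 22 and 14 leave remainder 6 mod 8, so the system is consistent.
Step through x = 22, 22 + 64, 22 + 2·64, …: the values 22, 86 reduce mod 24 to 22, 14. The value 86 hits 14.
Verify: 86 = 1·64 + 22 and 86 = 3·24 + 14. ✓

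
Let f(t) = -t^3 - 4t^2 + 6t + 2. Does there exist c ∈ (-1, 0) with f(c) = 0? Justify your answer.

Yes, such a c exists.

f(-1) = -7 and f(0) = 2, which have opposite signs.
f is continuous everywhere (it is a polynomial), in particular on [-1, 0].
By the Intermediate Value Theorem f must vanish at some point of (-1, 0).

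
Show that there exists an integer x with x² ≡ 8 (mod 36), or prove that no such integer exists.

Since 3 ∣ 36, a solution of x² ≡ 8 (mod 36) would also satisfy x² ≡ 8 ≡ 2 (mod 3).
Since (3 − x)² ≡ x² (mod 3), it suffices to square x = 0, 1, …, 1: the residues are 0, 1.
So the quadratic residues mod 3 are {0, 1}, and 2 is not among them.
Therefore x² ≡ 8 (mod 36) has no solution.

There is no such integer.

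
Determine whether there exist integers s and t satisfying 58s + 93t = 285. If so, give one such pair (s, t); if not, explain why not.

58 and 93 are coprime, so 58s + 93t ranges over all of ℤ.
Run the Euclidean algorithm on 93 and 58: 93 = 1·58 + 35, 58 = 1·35 + 23, 35 = 1·23 + 12, 23 = 1·12 + 11, 12 = 1·11 + 1, 11 = 11·1 + 0.
Working back up the chain: 1 = 12 − 1·11 = 12 − (23 − 1·12) = −23 + 2·12 = −23 + 2·(35 − 1·23) = 2·35 − 3·23 = 2·35 − 3·(58 − 1·35) = −3·58 + 5·35 = −3·58 + 5·(93 − 1·58) = 5·93 − 8·58. So 58·(-8) + 93·5 = 1.
Multiplying through by 285: s = (-8)·285 = -2280, t = 5·285 = 1425 is a solution.
The general solution is s = -2280 + 93k, t = 1425 − 58k; taking k = 25 gives the smaller pair s = 45, t = -25.
Check: 58·45 + 93·(-25) = 2610 − 2325 = 285. ✓

s = 45, t = -25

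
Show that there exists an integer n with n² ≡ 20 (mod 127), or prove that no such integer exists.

No, no such integer exists.

Apply Euler's criterion with the prime 127: 20 is a quadratic residue iff 20^63 ≡ 1 (mod 127), and a non-residue iff it is ≡ −1.
Squaring successively (mod 127): 20^2 = 400 ≡ 19; 20^4 ≡ 19² = 361 ≡ 107; 20^8 ≡ 107² = 11449 ≡ 19; 20^16 ≡ 19² = 361 ≡ 107; 20^32 ≡ 107² = 11449 ≡ 19.
Since 63 = 32 + 16 + 8 + 4 + 2 + 1, 20^63 ≡ 19 · 107 · 19 · 107 · 19 · 20; multiplying out mod 127: 19·107 = 2033 ≡ 1, then 1·19 = 19 ≡ 19, then 19·107 = 2033 ≡ 1, then 1·19 = 19 ≡ 19, then 19·20 = 380 ≡ 126. Thus 20^63 ≡ 126 ≡ −1 (mod 127).
The value −1 means 20 is a non-residue modulo 127, so n² ≡ 20 (mod 127) is impossible.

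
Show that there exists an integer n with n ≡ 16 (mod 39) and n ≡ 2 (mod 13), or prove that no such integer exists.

gcd(39, 13) = 13. If n ≡ 16 (mod 39) and n ≡ 2 (mod 13), then n ≡ 16 (mod 13) and n ≡ 2 (mod 13).
However 16 ≡ 3 and 2 ≡ 2 (mod 13), and 3 ≠ 2.
Therefore no such n exists.

No, no such integer exists.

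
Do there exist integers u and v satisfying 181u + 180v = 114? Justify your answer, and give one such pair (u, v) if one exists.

u = 114, v = -114

Since gcd(181, 180) = 1, every integer is an integer combination of 181 and 180.
Dividing repeatedly: 181 = 1·180 + 1, 180 = 180·1 + 0.
Back-substituting, 1 = 181 − 1·180; that is, 181·1 + 180·(-1) = 1.
Multiplying through by 114: u = 1·114 = 114, v = (-1)·114 = -114 is a solution.
Indeed 181·114 + 180·(-114) = 20634 − 20520 = 114.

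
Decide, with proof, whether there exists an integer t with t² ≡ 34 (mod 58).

t = 40

Take t = 40. Then 40² = 1600 = 27·58 + 34, so 40² ≡ 34 (mod 58).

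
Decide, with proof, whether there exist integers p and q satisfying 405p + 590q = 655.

p = 73, q = -49

Since gcd(405, 590) = 5 and 655 = 5·131, Bézout's identity guarantees a solution.
Dividing through by 5 reduces the equation to 81p + 118q = 131.
Dividing repeatedly: 118 = 1·81 + 37, 81 = 2·37 + 7, 37 = 5·7 + 2, 7 = 3·2 + 1, 2 = 2·1 + 0.
Unwinding: 1 = 7 − 3·2 = 7 − 3·(37 − 5·7) = −3·37 + 16·7 = −3·37 + 16·(81 − 2·37) = 16·81 − 35·37 = 16·81 − 35·(118 − 1·81) = −35·118 + 51·81, i.e. 81·51 + 118·(-35) = 1.
Multiplying through by 131: p = 51·131 = 6681, q = (-35)·131 = -4585 is a solution.
Shifting by a multiple of (118, −81) keeps it a solution: p = 6681 − 56·118 = 73, q = -4585 + 56·81 = -49.
Check: 405·73 + 590·(-49) = 29565 − 28910 = 655. ✓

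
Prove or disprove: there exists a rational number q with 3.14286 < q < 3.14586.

q = 151/48

Scale by 48: the interval becomes (150.85728, 151.00128), which contains the integer 151.
Hence 151/48 is a rational number with 3.14286 < 151/48 < 3.14586.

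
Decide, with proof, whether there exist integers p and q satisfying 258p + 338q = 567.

Any value of 258p + 338q is a multiple of gcd(258, 338) = 2.
However 567 leaves remainder 1 on division by 2.
Hence no integers p, q satisfy the equation.

No, no such integers exist.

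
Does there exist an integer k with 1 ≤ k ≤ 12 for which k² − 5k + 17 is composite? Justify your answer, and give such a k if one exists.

No such integer k in that range exists.

The values for k = 1, 2, …, 12 are 13, 11, 11, 13, 17, 23, 31, 41, 53, 67, 83, 101, and each of these is prime.
So no value in the range makes the expression composite.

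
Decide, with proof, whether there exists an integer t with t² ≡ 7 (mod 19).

t = 11

Take t = 11. Then 11² = 121 = 6·19 + 7, so 11² ≡ 7 (mod 19).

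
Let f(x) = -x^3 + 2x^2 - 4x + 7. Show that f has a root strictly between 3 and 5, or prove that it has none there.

f(3) = -14 and f(5) = -88, both negative.
f'(x) = -3x^2 + 4x - 4 has discriminant 4² − 4·(-3)·(-4) = -32 < 0, so f' has no real roots and is negative for every real x.
So f is strictly decreasing; between 3 and 5 its values lie between f(3) = -14 and f(5) = -88, all negative. Therefore f has no root in (3, 5).

f has no root in that interval.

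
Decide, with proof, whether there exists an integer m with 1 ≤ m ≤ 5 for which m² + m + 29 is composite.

At m = 2: 2² + 2 + 29 = 35 = 5·7, which is composite.

m = 2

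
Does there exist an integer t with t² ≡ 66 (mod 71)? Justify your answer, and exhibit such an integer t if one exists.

No, no such integer exists.

Apply Euler's criterion with the prime 71: 66 is a quadratic residue iff 66^35 ≡ 1 (mod 71), and a non-residue iff it is ≡ −1.
Repeated squaring mod 71: 66^2 = 4356 ≡ 25; 66^4 ≡ 25² = 625 ≡ 57; 66^8 ≡ 57² = 3249 ≡ 54; 66^16 ≡ 54² = 2916 ≡ 5; 66^32 ≡ 5² = 25 ≡ 25.
Since 35 = 32 + 2 + 1, 66^35 ≡ 25 · 25 · 66; multiplying out mod 71: 25·25 = 625 ≡ 57, then 57·66 = 3762 ≡ 70. Thus 66^35 ≡ 70 ≡ −1 (mod 71).
The value −1 means 66 is a non-residue modulo 71, so t² ≡ 66 (mod 71) is impossible.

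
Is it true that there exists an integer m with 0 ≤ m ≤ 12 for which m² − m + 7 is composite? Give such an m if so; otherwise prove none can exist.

m = 7

At m = 7: 7² − 7 + 7 = 49 = 7·7, which is composite.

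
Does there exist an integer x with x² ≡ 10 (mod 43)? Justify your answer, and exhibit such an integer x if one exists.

x = 28 works: 28² = 784, and 784 − 10 = 774 = 18·43.

x = 28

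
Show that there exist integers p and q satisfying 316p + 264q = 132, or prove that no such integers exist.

p = 33, q = -39

gcd(316, 264) = 4, and 4 divides 132, so integer solutions exist.
Dividing through by 4 reduces the equation to 79p + 66q = 33.
Dividing repeatedly: 79 = 1·66 + 13, 66 = 5·13 + 1, 13 = 13·1 + 0.
Back-substituting, 1 = 66 − 5·13 = 66 − 5·(79 − 1·66) = −5·79 + 6·66; that is, 79·(-5) + 66·6 = 1.
Times 33: 79·(-165) + 66·198 = 33, so (-165, 198) solves it.
Shifting by a multiple of (66, −79) keeps it a solution: p = -165 + 3·66 = 33, q = 198 − 3·79 = -39.
Check: 316·33 + 264·(-39) = 10428 − 10296 = 132. ✓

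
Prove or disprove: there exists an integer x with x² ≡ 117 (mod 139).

Take x = 16. Then 16² = 256 = 1·139 + 117, so 16² ≡ 117 (mod 139).

x = 16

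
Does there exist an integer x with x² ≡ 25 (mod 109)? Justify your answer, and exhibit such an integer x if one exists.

x = 5

Take x = 5. Then 5² = 25, and since 0 ≤ 25 < 109 this is already reduced: 5² ≡ 25 (mod 109).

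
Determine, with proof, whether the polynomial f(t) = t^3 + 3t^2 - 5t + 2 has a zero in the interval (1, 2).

f has no root in that interval.

f(1) = 1 and f(2) = 12, both positive, so a sign-change argument is unavailable; we show f keeps this sign on the whole interval.
Substitute t = 1 + u, where 0 < u < 1 on the interval. Expanding, f(1 + u) = u^3 + 6u^2 + 4u + 1.
All 4 nonzero coefficients of this polynomial in u are positive; hence for u > 0 the value is a sum of positive terms (the constant 1 among them).
So f is strictly positive on (1, 2); no root exists in the interval.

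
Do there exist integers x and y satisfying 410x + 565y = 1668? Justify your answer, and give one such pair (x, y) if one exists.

No, no such integers exist.

Any value of 410x + 565y is a multiple of gcd(410, 565) = 5.
However 1668 leaves remainder 3 on division by 5.
Therefore 410x + 565y = 1668 has no solution in integers.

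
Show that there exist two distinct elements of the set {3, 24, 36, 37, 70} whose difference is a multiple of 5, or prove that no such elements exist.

There is no such pair.

Reduce each element modulo 5: 3↦3, 24↦4, 36↦1, 37↦2, 70↦0.
All 5 residues are distinct, so no two elements differ by a multiple of 5.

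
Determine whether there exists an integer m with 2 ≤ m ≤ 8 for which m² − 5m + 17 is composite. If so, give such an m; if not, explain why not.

No such integer m in that range exists.

The values for m = 2, 3, …, 8 are 11, 11, 13, 17, 23, 31, 41, and each of these is prime.
So no value in the range makes the expression composite.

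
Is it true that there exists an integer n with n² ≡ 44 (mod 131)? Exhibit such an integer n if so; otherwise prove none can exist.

n = 31

n = 31 works: 31² = 961, and 961 − 44 = 917 = 7·131.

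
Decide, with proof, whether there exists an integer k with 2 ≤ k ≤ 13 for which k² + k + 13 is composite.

At k = 11: 11² + 11 + 13 = 145 = 5·29, which is composite.

k = 11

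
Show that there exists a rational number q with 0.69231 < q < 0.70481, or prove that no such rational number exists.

Multiplying by 10: 10·0.69231 = 6.92310 and 10·0.70481 = 7.04810, so the integer 7 lies strictly between them.
Hence 7/10 is a rational number with 0.69231 < 7/10 < 0.70481.

q = 7/10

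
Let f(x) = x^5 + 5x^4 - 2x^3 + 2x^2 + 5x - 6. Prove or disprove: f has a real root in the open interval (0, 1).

f(0) = -6 and f(1) = 5, which have opposite signs.
f is continuous everywhere (it is a polynomial), in particular on [0, 1].
By the Intermediate Value Theorem, f takes the value 0 somewhere in the open interval.

Yes, f has a root in the interval.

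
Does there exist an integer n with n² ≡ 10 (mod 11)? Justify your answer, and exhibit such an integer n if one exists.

There is no such integer.

Computing n² mod 11 for n = 0, 1, …, 5 (enough, by the symmetry n ↦ 11 − n) gives 0, 1, 4, 9, 5, 3.
So the quadratic residues mod 11 are {0, 1, 3, 4, 5, 9}, and 10 is not among them.
Therefore n² ≡ 10 (mod 11) has no solution.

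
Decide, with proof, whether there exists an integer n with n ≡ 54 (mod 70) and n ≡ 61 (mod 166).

Both moduli are multiples of 2 = gcd(70, 166), so any solution would satisfy n ≡ 54 and n ≡ 61 modulo 2 simultaneously.
These are incompatible: 54 − 61 = -7 is not divisible by 2.
Therefore no such n exists.

No such integer exists.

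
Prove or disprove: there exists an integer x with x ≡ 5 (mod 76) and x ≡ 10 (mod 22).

gcd(76, 22) = 2. If x ≡ 5 (mod 76) and x ≡ 10 (mod 22), then x ≡ 5 (mod 2) and x ≡ 10 (mod 2).
But 5 mod 2 = 1 while 10 mod 2 = 0, a contradiction.
Therefore no such x exists.

There is no such integer.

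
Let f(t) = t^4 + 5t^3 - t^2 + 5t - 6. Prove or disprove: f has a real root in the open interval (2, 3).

The endpoint values f(2) = 56 and f(3) = 216 are both positive. Claim: f(t) > 0 for every t in (2, 3).
Shift to the endpoint 2: with t = 2 + u (0 < u < 1), one computes f(2 + u) = u^4 + 13u^3 + 53u^2 + 93u + 56.
The nonzero coefficients here are all positive, so for u > 0 every term is positive (or zero), and the constant term 56 is strictly positive.
So f is strictly positive on (2, 3); no root exists in the interval.

f has no root in that interval.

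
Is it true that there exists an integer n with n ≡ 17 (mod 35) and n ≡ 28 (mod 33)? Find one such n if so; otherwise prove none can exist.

The moduli 35 and 33 are coprime, so by the Chinese Remainder Theorem a unique solution modulo 1155 exists.
Write n = 17 + 35t and require 17 + 35t ≡ 28 (mod 33), i.e. 35t ≡ 11 (mod 33).
35 ≡ 2 (mod 33), so this reads 2t ≡ 11 (mod 33). Since 2·17 = 34 = 1·33 + 1, the inverse of 2 mod 33 is 17.
Multiplying by 17: t ≡ 17·11 = 187 ≡ 22 (mod 33).
Taking t = 22 gives n = 17 + 35·22 = 787.
Indeed 787 ≡ 17 (mod 35) and 787 ≡ 28 (mod 33).

n = 787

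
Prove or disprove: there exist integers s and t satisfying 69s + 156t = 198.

gcd(69, 156) = 3, and 3 divides 198, so integer solutions exist.
Dividing through by 3 reduces the equation to 23s + 52t = 66.
Euclidean algorithm: 52 = 2·23 + 6, 23 = 3·6 + 5, 6 = 1·5 + 1, 5 = 5·1 + 0.
Working back up the chain: 1 = 6 − 1·5 = 6 − (23 − 3·6) = −23 + 4·6 = −23 + 4·(52 − 2·23) = 4·52 − 9·23. So 23·(-9) + 52·4 = 1.
Multiplying through by 66: s = (-9)·66 = -594, t = 4·66 = 264 is a solution.
Shifting by a multiple of (52, −23) keeps it a solution: s = -594 + 12·52 = 30, t = 264 − 12·23 = -12.
Check: 69·30 + 156·(-12) = 2070 − 1872 = 198. ✓

s = 30, t = -12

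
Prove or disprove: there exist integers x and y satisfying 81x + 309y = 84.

x = 43, y = -11

gcd(81, 309) = 3, and 3 divides 84, so integer solutions exist.
Dividing through by 3 reduces the equation to 27x + 103y = 28.
Dividing repeatedly: 103 = 3·27 + 22, 27 = 1·22 + 5, 22 = 4·5 + 2, 5 = 2·2 + 1, 2 = 2·1 + 0.
Working back up the chain: 1 = 5 − 2·2 = 5 − 2·(22 − 4·5) = −2·22 + 9·5 = −2·22 + 9·(27 − 1·22) = 9·27 − 11·22 = 9·27 − 11·(103 − 3·27) = −11·103 + 42·27. So 27·42 + 103·(-11) = 1.
Times 28: 27·1176 + 103·(-308) = 28, so (1176, -308) solves it.
Subtracting 11·103 from x and adding 11·27 to y gives the tidier solution (43, -11).
Check: 81·43 + 309·(-11) = 3483 − 3399 = 84. ✓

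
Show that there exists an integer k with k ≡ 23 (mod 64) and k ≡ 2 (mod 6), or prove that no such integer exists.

No such integer exists.

gcd(64, 6) = 2. If k ≡ 23 (mod 64) and k ≡ 2 (mod 6), then k ≡ 23 (mod 2) and k ≡ 2 (mod 2).
These are incompatible: 23 − 2 = 21 is not divisible by 2.
Therefore no such k exists.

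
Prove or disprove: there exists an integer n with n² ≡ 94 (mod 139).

There is no such integer.

Apply Euler's criterion with the prime 139: 94 is a quadratic residue iff 94^69 ≡ 1 (mod 139), and a non-residue iff it is ≡ −1.
Squaring successively (mod 139): 94^2 = 8836 ≡ 79; 94^4 ≡ 79² = 6241 ≡ 125; 94^8 ≡ 125² = 15625 ≡ 57; 94^16 ≡ 57² = 3249 ≡ 52; 94^32 ≡ 52² = 2704 ≡ 63; 94^64 ≡ 63² = 3969 ≡ 77.
Since 69 = 64 + 4 + 1, 94^69 ≡ 77 · 125 · 94; multiplying out mod 139: 77·125 = 9625 ≡ 34, then 34·94 = 3196 ≡ 138. Thus 94^69 ≡ 138 ≡ −1 (mod 139).
The value −1 means 94 is a non-residue modulo 139, so n² ≡ 94 (mod 139) is impossible.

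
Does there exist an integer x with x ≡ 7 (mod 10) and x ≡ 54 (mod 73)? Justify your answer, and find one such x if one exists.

x = 127

The moduli 10 and 73 are coprime, so by the Chinese Remainder Theorem a unique solution modulo 730 exists.
Any solution of the first congruence is x = 7 + 10t; substituting into the second, 10t ≡ 54 − 7 ≡ 47 (mod 73).
Note 10·22 = 220 ≡ 1 (mod 73) (as 220 − 1 = 3·73), so 10⁻¹ ≡ 22.
Therefore t ≡ 22·47 = 1034 ≡ 12 (mod 73).
Taking t = 12 gives x = 7 + 10·12 = 127.
Indeed 127 ≡ 7 (mod 10) and 127 ≡ 54 (mod 73).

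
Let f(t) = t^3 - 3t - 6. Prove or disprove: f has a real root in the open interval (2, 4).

f(2) = -4 and f(4) = 46, which have opposite signs.
Since f is a polynomial it is continuous on [2, 4].
By the Intermediate Value Theorem f must vanish at some point of (2, 4).

Such a root exists.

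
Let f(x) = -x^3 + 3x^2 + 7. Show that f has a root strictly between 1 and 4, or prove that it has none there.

Such a root exists.

f(1) = 9 and f(4) = -9, which have opposite signs.
As a polynomial, f is continuous on every closed interval.
By the Intermediate Value Theorem f must vanish at some point of (1, 4).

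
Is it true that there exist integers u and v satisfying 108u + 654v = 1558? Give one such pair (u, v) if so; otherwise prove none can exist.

No such integers exist.

Both 108 and 654 are divisible by gcd(108, 654) = 6, hence so is any combination 108u + 654v.
But 1558 = 6·259 + 4, so 6 ∤ 1558.
Hence no integers u, v satisfy the equation.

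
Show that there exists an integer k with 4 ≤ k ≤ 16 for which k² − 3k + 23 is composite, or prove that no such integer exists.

At k = 16: 16² − 3·16 + 23 = 231 = 3·77, which is composite.

k = 16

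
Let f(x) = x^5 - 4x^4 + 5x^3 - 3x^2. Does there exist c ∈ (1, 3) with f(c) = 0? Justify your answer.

f(1) = -1 and f(3) = 27, which have opposite signs.
Since f is a polynomial it is continuous on [1, 3].
The Intermediate Value Theorem then guarantees some c ∈ (1, 3) with f(c) = 0.

Yes, f has a root in the interval.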